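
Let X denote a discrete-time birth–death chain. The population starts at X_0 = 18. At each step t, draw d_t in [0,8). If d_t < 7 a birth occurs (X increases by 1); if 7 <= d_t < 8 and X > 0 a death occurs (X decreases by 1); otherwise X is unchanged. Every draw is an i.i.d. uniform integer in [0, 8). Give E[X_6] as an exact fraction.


X can drop by at most 1 per step and X_0 = 18 > T = 6, so X_t >= 18 − t >= 12 > 0 for every t <= 6: the floor at 0 (the 'and X > 0' condition) never binds. Hence X_6 = X_0 + Σ_{t<6} Y_t with i.i.d. increments Y_t = y(d_t) ∈ {+1, −1, 0}.
Outcome values over d=0..7: [1, 1, 1, 1, 1, 1, 1, -1]
Σy = 6, Σy² = 8, M = 8
μ = 6/8 = 3/4,  σ² = 8/8 − (3/4)² = 7/16
E[X_6] = 18 + 6·(3/4) = 45/2

45/2


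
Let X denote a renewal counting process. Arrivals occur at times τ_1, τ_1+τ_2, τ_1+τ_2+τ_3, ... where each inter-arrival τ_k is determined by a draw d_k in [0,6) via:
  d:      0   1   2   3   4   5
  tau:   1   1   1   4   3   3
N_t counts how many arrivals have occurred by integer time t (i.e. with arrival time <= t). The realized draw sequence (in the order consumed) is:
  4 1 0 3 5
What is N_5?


draw d_1=4: τ_1=3, arrival time A_1=3
draw d_2=1: τ_2=1, arrival time A_2=4
draw d_3=0: τ_3=1, arrival time A_3=5
draw d_4=3: τ_4=4, arrival time A_4=9
draw d_5=5: τ_5=3, arrival time A_5=12
N_t over t=0..5: 0:0 1:0 2:0 3:1 4:2 5:3

3


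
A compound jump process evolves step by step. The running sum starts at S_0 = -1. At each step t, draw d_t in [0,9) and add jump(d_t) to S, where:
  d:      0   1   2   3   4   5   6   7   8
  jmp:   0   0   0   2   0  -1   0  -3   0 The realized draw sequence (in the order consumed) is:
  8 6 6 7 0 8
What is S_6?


-4

t=0: S=-1, d=8, jump=0, S_1=-1
t=1: S=-1, d=6, jump=0, S_2=-1
t=2: S=-1, d=6, jump=0, S_3=-1
t=3: S=-1, d=7, jump=-3, S_4=-4
t=4: S=-4, d=0, jump=0, S_5=-4
t=5: S=-4, d=8, jump=0, S_6=-4


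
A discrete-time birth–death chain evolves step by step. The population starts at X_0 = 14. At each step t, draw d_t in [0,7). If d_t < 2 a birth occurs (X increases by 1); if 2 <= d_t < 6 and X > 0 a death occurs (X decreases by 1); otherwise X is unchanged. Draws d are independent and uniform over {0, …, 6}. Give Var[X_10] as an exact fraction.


X can drop by at most 1 per step and X_0 = 14 > T = 10, so X_t >= 14 − t >= 4 > 0 for every t <= 10: the floor at 0 (the 'and X > 0' condition) never binds. Hence X_10 = X_0 + Σ_{t<10} Y_t with i.i.d. increments Y_t = y(d_t) ∈ {+1, −1, 0}.
Outcome values over d=0..6: [1, 1, -1, -1, -1, -1, 0]
Σy = -2, Σy² = 6, M = 7
μ = -2/7 = -2/7,  σ² = 6/7 − (-2/7)² = 38/49
Independent increments: Var[X_10] = 10·σ² = 10·(38/49) = 380/49

380/49


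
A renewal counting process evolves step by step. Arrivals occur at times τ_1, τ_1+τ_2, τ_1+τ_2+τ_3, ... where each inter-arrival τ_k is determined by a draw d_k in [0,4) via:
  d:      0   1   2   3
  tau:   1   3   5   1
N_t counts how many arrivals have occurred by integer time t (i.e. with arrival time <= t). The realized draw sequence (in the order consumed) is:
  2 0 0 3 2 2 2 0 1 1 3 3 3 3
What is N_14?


draw d_1=2: τ_1=5, arrival time A_1=5
draw d_2=0: τ_2=1, arrival time A_2=6
draw d_3=0: τ_3=1, arrival time A_3=7
draw d_4=3: τ_4=1, arrival time A_4=8
draw d_5=2: τ_5=5, arrival time A_5=13
draw d_6=2: τ_6=5, arrival time A_6=18
draw d_7=2: τ_7=5, arrival time A_7=23
draw d_8=0: τ_8=1, arrival time A_8=24
draw d_9=1: τ_9=3, arrival time A_9=27
draw d_10=1: τ_10=3, arrival time A_10=30
draw d_11=3: τ_11=1, arrival time A_11=31
draw d_12=3: τ_12=1, arrival time A_12=32
draw d_13=3: τ_13=1, arrival time A_13=33
draw d_14=3: τ_14=1, arrival time A_14=34
N_t over t=0..14: 0:0 1:0 2:0 3:0 4:0 5:1 6:2 7:3 8:4 9:4 10:4 11:4 12:4 13:5 14:5

5


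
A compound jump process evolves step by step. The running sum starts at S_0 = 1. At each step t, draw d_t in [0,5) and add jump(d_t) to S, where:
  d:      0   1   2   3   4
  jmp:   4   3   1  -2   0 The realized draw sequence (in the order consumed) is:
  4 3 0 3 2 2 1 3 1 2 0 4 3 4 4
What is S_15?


10

t=0: S=1, d=4, jump=0, S_1=1
t=1: S=1, d=3, jump=-2, S_2=-1
t=2: S=-1, d=0, jump=4, S_3=3
t=3: S=3, d=3, jump=-2, S_4=1
t=4: S=1, d=2, jump=1, S_5=2
t=5: S=2, d=2, jump=1, S_6=3
t=6: S=3, d=1, jump=3, S_7=6
t=7: S=6, d=3, jump=-2, S_8=4
t=8: S=4, d=1, jump=3, S_9=7
t=9: S=7, d=2, jump=1, S_10=8
t=10: S=8, d=0, jump=4, S_11=12
t=11: S=12, d=4, jump=0, S_12=12
t=12: S=12, d=3, jump=-2, S_13=10
t=13: S=10, d=4, jump=0, S_14=10
t=14: S=10, d=4, jump=0, S_15=10


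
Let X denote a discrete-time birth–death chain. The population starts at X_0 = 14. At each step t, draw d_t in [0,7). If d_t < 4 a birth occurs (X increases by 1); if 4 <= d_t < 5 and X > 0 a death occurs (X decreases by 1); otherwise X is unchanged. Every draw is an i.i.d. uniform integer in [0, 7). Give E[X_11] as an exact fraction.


131/7

X can drop by at most 1 per step and X_0 = 14 > T = 11, so X_t >= 14 − t >= 3 > 0 for every t <= 11: the floor at 0 (the 'and X > 0' condition) never binds. Hence X_11 = X_0 + Σ_{t<11} Y_t with i.i.d. increments Y_t = y(d_t) ∈ {+1, −1, 0}.
Outcome values over d=0..6: [1, 1, 1, 1, -1, 0, 0]
Σy = 3, Σy² = 5, M = 7
μ = 3/7 = 3/7,  σ² = 5/7 − (3/7)² = 26/49
E[X_11] = 14 + 11·(3/7) = 131/7


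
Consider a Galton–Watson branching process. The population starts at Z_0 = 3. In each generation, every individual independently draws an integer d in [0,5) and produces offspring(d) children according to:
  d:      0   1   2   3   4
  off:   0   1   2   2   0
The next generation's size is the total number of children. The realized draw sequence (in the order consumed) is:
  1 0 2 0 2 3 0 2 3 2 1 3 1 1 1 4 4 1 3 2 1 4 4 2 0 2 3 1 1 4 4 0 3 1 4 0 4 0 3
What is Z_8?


2

gen 0: Z_0=3, draws=[1, 0, 2], offspring=[1, 0, 2], Z_1=3
gen 1: Z_1=3, draws=[0, 2, 3], offspring=[0, 2, 2], Z_2=4
gen 2: Z_2=4, draws=[0, 2, 3, 2], offspring=[0, 2, 2, 2], Z_3=6
gen 3: Z_3=6, draws=[1, 3, 1, 1, 1, 4], offspring=[1, 2, 1, 1, 1, 0], Z_4=6
gen 4: Z_4=6, draws=[4, 1, 3, 2, 1, 4], offspring=[0, 1, 2, 2, 1, 0], Z_5=6
gen 5: Z_5=6, draws=[4, 2, 0, 2, 3, 1], offspring=[0, 2, 0, 2, 2, 1], Z_6=7
gen 6: Z_6=7, draws=[1, 4, 4, 0, 3, 1, 4], offspring=[1, 0, 0, 0, 2, 1, 0], Z_7=4
gen 7: Z_7=4, draws=[0, 4, 0, 3], offspring=[0, 0, 0, 2], Z_8=2


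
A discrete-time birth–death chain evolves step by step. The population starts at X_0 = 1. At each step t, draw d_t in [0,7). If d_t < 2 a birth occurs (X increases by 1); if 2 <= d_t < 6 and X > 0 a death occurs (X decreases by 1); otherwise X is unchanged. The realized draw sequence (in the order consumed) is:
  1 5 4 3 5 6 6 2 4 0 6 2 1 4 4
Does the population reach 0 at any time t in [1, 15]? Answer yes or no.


t=0: X=1, d=1 → birth, X_1=2
t=1: X=2, d=5 → death, X_2=1
t=2: X=1, d=4 → death, X_3=0
t=3: X=0, d=3 → hold, X_4=0
t=4: X=0, d=5 → hold, X_5=0
t=5: X=0, d=6 → hold, X_6=0
t=6: X=0, d=6 → hold, X_7=0
t=7: X=0, d=2 → hold, X_8=0
t=8: X=0, d=4 → hold, X_9=0
t=9: X=0, d=0 → birth, X_10=1
t=10: X=1, d=6 → hold, X_11=1
t=11: X=1, d=2 → death, X_12=0
t=12: X=0, d=1 → birth, X_13=1
t=13: X=1, d=4 → death, X_14=0
t=14: X=0, d=4 → hold, X_15=0

yes


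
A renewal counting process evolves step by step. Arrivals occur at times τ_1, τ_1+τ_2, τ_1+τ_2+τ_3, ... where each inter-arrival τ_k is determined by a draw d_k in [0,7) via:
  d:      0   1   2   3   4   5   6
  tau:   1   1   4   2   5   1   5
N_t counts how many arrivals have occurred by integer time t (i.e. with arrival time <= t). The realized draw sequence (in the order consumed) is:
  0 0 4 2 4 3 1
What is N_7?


3

draw d_1=0: τ_1=1, arrival time A_1=1
draw d_2=0: τ_2=1, arrival time A_2=2
draw d_3=4: τ_3=5, arrival time A_3=7
draw d_4=2: τ_4=4, arrival time A_4=11
draw d_5=4: τ_5=5, arrival time A_5=16
draw d_6=3: τ_6=2, arrival time A_6=18
draw d_7=1: τ_7=1, arrival time A_7=19
N_t over t=0..7: 0:0 1:1 2:2 3:2 4:2 5:2 6:2 7:3


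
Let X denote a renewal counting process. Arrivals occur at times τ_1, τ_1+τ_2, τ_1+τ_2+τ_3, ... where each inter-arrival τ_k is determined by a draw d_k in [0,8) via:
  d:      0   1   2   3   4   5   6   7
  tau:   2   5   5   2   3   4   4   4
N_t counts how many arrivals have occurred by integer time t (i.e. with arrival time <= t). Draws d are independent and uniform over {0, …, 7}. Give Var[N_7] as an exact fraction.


Inter-arrival values over d=0..7: [2, 5, 5, 2, 3, 4, 4, 4]
Each d has probability 1/8, so the pmf of τ is: f(2) = 1/4, f(3) = 1/8, f(4) = 3/8, f(5) = 1/4
Let p_n(j) = P(N_n = j), with p_0 = [1]. Condition on τ_1: p_n(0) = P(τ > n), and for j >= 1, p_n(j) = Σ_{k<=n} f(k)·p_{n−k}(j−1)
p_1 = [1]  (j = 0)
p_2 = [3/4, 1/4]  (j = 0..1)
p_3 = [5/8, 3/8]  (j = 0..1)
p_4 = [1/4, 11/16, 1/16]  (j = 0..2)
p_5 = [0, 7/8, 1/8]  (j = 0..2)
p_6 = [0, 43/64, 5/16, 1/64]  (j = 0..3)
p_7 = [0, 29/64, 65/128, 5/128]  (j = 0..3)
E[N_7] = Σ j·p_7(j) = 203/128;  E[N_7²] = Σ j²·p_7(j) = 363/128
Var[N_7] = 363/128 − (203/128)² = 5255/16384

5255/16384


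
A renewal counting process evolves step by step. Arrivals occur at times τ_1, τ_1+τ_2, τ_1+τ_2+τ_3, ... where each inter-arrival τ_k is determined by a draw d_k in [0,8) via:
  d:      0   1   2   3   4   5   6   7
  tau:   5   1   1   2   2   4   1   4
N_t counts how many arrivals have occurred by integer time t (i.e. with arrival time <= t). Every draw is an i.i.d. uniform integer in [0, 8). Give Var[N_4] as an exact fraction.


Inter-arrival values over d=0..7: [5, 1, 1, 2, 2, 4, 1, 4]
Each d has probability 1/8, so the pmf of τ is: f(1) = 3/8, f(2) = 1/4, f(4) = 1/4, f(5) = 1/8
Let p_n(j) = P(N_n = j), with p_0 = [1]. Condition on τ_1: p_n(0) = P(τ > n), and for j >= 1, p_n(j) = Σ_{k<=n} f(k)·p_{n−k}(j−1)
p_1 = [5/8, 3/8]  (j = 0..1)
p_2 = [3/8, 31/64, 9/64]  (j = 0..2)
p_3 = [3/8, 19/64, 141/512, 27/512]  (j = 0..3)
p_4 = [1/8, 31/64, 119/512, 567/4096, 81/4096]  (j = 0..4)
E[N_4] = Σ j·p_4(j) = 5913/4096;  E[N_4²] = Σ j²·p_4(j) = 12191/4096
Var[N_4] = 12191/4096 − (5913/4096)² = 14970767/16777216

14970767/16777216


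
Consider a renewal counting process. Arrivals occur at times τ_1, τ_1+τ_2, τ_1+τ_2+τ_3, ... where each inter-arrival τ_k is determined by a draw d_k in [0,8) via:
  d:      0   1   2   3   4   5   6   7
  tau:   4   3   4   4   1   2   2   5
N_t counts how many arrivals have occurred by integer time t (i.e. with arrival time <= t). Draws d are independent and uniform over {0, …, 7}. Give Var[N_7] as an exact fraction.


2505784685807/4398046511104

Inter-arrival values over d=0..7: [4, 3, 4, 4, 1, 2, 2, 5]
Each d has probability 1/8, so the pmf of τ is: f(1) = 1/8, f(2) = 1/4, f(3) = 1/8, f(4) = 3/8, f(5) = 1/8
Let p_n(j) = P(N_n = j), with p_0 = [1]. Condition on τ_1: p_n(0) = P(τ > n), and for j >= 1, p_n(j) = Σ_{k<=n} f(k)·p_{n−k}(j−1)
p_1 = [7/8, 1/8]  (j = 0..1)
p_2 = [5/8, 23/64, 1/64]  (j = 0..2)
p_3 = [1/2, 27/64, 39/512, 1/512]  (j = 0..3)
p_4 = [1/8, 45/64, 81/512, 55/4096, 1/4096]  (j = 0..4)
p_5 = [0, 43/64, 73/256, 167/4096, 71/32768, 1/32768]  (j = 0..5)
p_6 = [0, 7/16, 237/512, 371/4096, 285/32768, 87/262144, 1/262144]  (j = 0..6)
p_7 = [0, 9/32, 263/512, 735/4096, 49/2048, 435/262144, 103/2097152, 1/2097152]  (j = 0..7)
E[N_7] = Σ j·p_7(j) = 4092009/2097152;  E[N_7²] = Σ j²·p_7(j) = 9179269/2097152
Var[N_7] = 9179269/2097152 − (4092009/2097152)² = 2505784685807/4398046511104


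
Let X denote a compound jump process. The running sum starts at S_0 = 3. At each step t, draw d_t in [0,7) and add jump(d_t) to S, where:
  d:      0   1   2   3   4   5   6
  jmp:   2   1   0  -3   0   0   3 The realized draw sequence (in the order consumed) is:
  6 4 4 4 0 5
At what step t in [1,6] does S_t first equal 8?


t=0: S=3, d=6, jump=3, S_1=6
t=1: S=6, d=4, jump=0, S_2=6
t=2: S=6, d=4, jump=0, S_3=6
t=3: S=6, d=4, jump=0, S_4=6
t=4: S=6, d=0, jump=2, S_5=8
t=5: S=8, d=5, jump=0, S_6=8

5


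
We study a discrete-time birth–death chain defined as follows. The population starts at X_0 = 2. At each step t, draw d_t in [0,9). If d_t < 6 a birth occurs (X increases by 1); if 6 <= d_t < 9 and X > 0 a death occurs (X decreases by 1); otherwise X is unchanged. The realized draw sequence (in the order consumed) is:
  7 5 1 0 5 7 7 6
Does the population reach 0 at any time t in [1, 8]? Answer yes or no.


t=0: X=2, d=7 → death, X_1=1
t=1: X=1, d=5 → birth, X_2=2
t=2: X=2, d=1 → birth, X_3=3
t=3: X=3, d=0 → birth, X_4=4
t=4: X=4, d=5 → birth, X_5=5
t=5: X=5, d=7 → death, X_6=4
t=6: X=4, d=7 → death, X_7=3
t=7: X=3, d=6 → death, X_8=2

no


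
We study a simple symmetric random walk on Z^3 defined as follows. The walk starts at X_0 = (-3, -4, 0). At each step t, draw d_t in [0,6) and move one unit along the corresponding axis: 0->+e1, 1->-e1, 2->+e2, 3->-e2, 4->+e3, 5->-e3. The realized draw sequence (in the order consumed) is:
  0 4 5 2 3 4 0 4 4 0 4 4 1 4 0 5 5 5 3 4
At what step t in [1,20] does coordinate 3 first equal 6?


t=0: X=(-3, -4, 0), d=0 → +e1, X_1=(-2, -4, 0)
t=1: X=(-2, -4, 0), d=4 → +e3, X_2=(-2, -4, 1)
t=2: X=(-2, -4, 1), d=5 → -e3, X_3=(-2, -4, 0)
t=3: X=(-2, -4, 0), d=2 → +e2, X_4=(-2, -3, 0)
t=4: X=(-2, -3, 0), d=3 → -e2, X_5=(-2, -4, 0)
t=5: X=(-2, -4, 0), d=4 → +e3, X_6=(-2, -4, 1)
t=6: X=(-2, -4, 1), d=0 → +e1, X_7=(-1, -4, 1)
t=7: X=(-1, -4, 1), d=4 → +e3, X_8=(-1, -4, 2)
t=8: X=(-1, -4, 2), d=4 → +e3, X_9=(-1, -4, 3)
t=9: X=(-1, -4, 3), d=0 → +e1, X_10=(0, -4, 3)
t=10: X=(0, -4, 3), d=4 → +e3, X_11=(0, -4, 4)
t=11: X=(0, -4, 4), d=4 → +e3, X_12=(0, -4, 5)
t=12: X=(0, -4, 5), d=1 → -e1, X_13=(-1, -4, 5)
t=13: X=(-1, -4, 5), d=4 → +e3, X_14=(-1, -4, 6)
t=14: X=(-1, -4, 6), d=0 → +e1, X_15=(0, -4, 6)
t=15: X=(0, -4, 6), d=5 → -e3, X_16=(0, -4, 5)
t=16: X=(0, -4, 5), d=5 → -e3, X_17=(0, -4, 4)
t=17: X=(0, -4, 4), d=5 → -e3, X_18=(0, -4, 3)
t=18: X=(0, -4, 3), d=3 → -e2, X_19=(0, -5, 3)
t=19: X=(0, -5, 3), d=4 → +e3, X_20=(0, -5, 4)

14


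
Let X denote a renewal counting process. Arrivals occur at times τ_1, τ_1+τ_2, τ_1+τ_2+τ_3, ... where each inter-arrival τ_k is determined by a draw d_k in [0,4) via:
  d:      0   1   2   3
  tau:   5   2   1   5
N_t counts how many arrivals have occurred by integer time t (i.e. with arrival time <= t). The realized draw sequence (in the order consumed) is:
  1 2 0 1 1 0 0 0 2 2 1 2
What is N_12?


draw d_1=1: τ_1=2, arrival time A_1=2
draw d_2=2: τ_2=1, arrival time A_2=3
draw d_3=0: τ_3=5, arrival time A_3=8
draw d_4=1: τ_4=2, arrival time A_4=10
draw d_5=1: τ_5=2, arrival time A_5=12
draw d_6=0: τ_6=5, arrival time A_6=17
draw d_7=0: τ_7=5, arrival time A_7=22
draw d_8=0: τ_8=5, arrival time A_8=27
draw d_9=2: τ_9=1, arrival time A_9=28
draw d_10=2: τ_10=1, arrival time A_10=29
draw d_11=1: τ_11=2, arrival time A_11=31
draw d_12=2: τ_12=1, arrival time A_12=32
N_t over t=0..12: 0:0 1:0 2:1 3:2 4:2 5:2 6:2 7:2 8:3 9:3 10:4 11:4 12:5

5


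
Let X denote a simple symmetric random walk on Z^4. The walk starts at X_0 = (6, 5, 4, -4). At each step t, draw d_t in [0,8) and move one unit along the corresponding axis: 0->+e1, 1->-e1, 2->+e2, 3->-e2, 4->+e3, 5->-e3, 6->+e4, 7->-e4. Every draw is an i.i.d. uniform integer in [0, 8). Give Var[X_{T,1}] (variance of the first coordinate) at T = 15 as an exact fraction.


Outcome values over d=0..7: [1, -1, 0, 0, 0, 0, 0, 0]
Σy = 0, Σy² = 2, M = 8
μ = 0/8 = 0,  σ² = 2/8 − (0)² = 1/4
Independent increments: Var[X_15] = 15·σ² = 15·(1/4) = 15/4

15/4


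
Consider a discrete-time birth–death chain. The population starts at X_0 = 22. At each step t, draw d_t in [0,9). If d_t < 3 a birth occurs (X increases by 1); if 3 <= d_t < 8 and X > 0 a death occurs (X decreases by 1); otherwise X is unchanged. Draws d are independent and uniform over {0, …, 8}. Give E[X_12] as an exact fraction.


X can drop by at most 1 per step and X_0 = 22 > T = 12, so X_t >= 22 − t >= 10 > 0 for every t <= 12: the floor at 0 (the 'and X > 0' condition) never binds. Hence X_12 = X_0 + Σ_{t<12} Y_t with i.i.d. increments Y_t = y(d_t) ∈ {+1, −1, 0}.
Outcome values over d=0..8: [1, 1, 1, -1, -1, -1, -1, -1, 0]
Σy = -2, Σy² = 8, M = 9
μ = -2/9 = -2/9,  σ² = 8/9 − (-2/9)² = 68/81
E[X_12] = 22 + 12·(-2/9) = 58/3

58/3


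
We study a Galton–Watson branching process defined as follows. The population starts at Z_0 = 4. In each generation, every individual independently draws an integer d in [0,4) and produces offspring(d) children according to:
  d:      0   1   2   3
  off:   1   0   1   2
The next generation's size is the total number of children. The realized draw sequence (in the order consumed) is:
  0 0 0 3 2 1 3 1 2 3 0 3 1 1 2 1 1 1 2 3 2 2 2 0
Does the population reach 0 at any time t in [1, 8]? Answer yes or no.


gen 0: Z_0=4, draws=[0, 0, 0, 3], offspring=[1, 1, 1, 2], Z_1=5
gen 1: Z_1=5, draws=[2, 1, 3, 1, 2], offspring=[1, 0, 2, 0, 1], Z_2=4
gen 2: Z_2=4, draws=[3, 0, 3, 1], offspring=[2, 1, 2, 0], Z_3=5
gen 3: Z_3=5, draws=[1, 2, 1, 1, 1], offspring=[0, 1, 0, 0, 0], Z_4=1
gen 4: Z_4=1, draws=[2], offspring=[1], Z_5=1
gen 5: Z_5=1, draws=[3], offspring=[2], Z_6=2
gen 6: Z_6=2, draws=[2, 2], offspring=[1, 1], Z_7=2
gen 7: Z_7=2, draws=[2, 0], offspring=[1, 1], Z_8=2

no


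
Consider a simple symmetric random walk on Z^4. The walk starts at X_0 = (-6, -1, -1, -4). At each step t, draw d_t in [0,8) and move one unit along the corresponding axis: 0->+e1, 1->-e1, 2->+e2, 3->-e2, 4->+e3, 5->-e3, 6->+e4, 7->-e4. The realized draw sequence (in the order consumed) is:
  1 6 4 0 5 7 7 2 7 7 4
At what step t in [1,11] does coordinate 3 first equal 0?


3

t=0: X=(-6, -1, -1, -4), d=1 → -e1, X_1=(-7, -1, -1, -4)
t=1: X=(-7, -1, -1, -4), d=6 → +e4, X_2=(-7, -1, -1, -3)
t=2: X=(-7, -1, -1, -3), d=4 → +e3, X_3=(-7, -1, 0, -3)
t=3: X=(-7, -1, 0, -3), d=0 → +e1, X_4=(-6, -1, 0, -3)
t=4: X=(-6, -1, 0, -3), d=5 → -e3, X_5=(-6, -1, -1, -3)
t=5: X=(-6, -1, -1, -3), d=7 → -e4, X_6=(-6, -1, -1, -4)
t=6: X=(-6, -1, -1, -4), d=7 → -e4, X_7=(-6, -1, -1, -5)
t=7: X=(-6, -1, -1, -5), d=2 → +e2, X_8=(-6, 0, -1, -5)
t=8: X=(-6, 0, -1, -5), d=7 → -e4, X_9=(-6, 0, -1, -6)
t=9: X=(-6, 0, -1, -6), d=7 → -e4, X_10=(-6, 0, -1, -7)
t=10: X=(-6, 0, -1, -7), d=4 → +e3, X_11=(-6, 0, 0, -7)


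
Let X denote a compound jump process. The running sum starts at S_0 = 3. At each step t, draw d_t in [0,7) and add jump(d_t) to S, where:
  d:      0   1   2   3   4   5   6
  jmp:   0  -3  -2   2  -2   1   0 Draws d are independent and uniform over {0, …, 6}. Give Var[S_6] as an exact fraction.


828/49

Outcome values over d=0..6: [0, -3, -2, 2, -2, 1, 0]
Σy = -4, Σy² = 22, M = 7
μ = -4/7 = -4/7,  σ² = 22/7 − (-4/7)² = 138/49
Independent increments: Var[S_6] = 6·σ² = 6·(138/49) = 828/49


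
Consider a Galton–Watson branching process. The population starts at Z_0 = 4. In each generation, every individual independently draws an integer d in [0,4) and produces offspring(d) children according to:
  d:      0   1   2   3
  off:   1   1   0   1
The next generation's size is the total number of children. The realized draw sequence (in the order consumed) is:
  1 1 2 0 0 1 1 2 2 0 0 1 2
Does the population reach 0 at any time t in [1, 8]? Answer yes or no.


yes

gen 0: Z_0=4, draws=[1, 1, 2, 0], offspring=[1, 1, 0, 1], Z_1=3
gen 1: Z_1=3, draws=[0, 1, 1], offspring=[1, 1, 1], Z_2=3
gen 2: Z_2=3, draws=[2, 2, 0], offspring=[0, 0, 1], Z_3=1
gen 3: Z_3=1, draws=[0], offspring=[1], Z_4=1
gen 4: Z_4=1, draws=[1], offspring=[1], Z_5=1
gen 5: Z_5=1, draws=[2], offspring=[0], Z_6=0
gen 6: Z_6=0, draws=[], offspring=[], Z_7=0
gen 7: Z_7=0, draws=[], offspring=[], Z_8=0


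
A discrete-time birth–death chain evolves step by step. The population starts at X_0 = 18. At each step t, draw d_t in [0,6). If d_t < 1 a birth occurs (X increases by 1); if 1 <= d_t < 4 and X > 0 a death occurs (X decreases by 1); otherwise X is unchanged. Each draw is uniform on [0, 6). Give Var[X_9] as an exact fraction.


X can drop by at most 1 per step and X_0 = 18 > T = 9, so X_t >= 18 − t >= 9 > 0 for every t <= 9: the floor at 0 (the 'and X > 0' condition) never binds. Hence X_9 = X_0 + Σ_{t<9} Y_t with i.i.d. increments Y_t = y(d_t) ∈ {+1, −1, 0}.
Outcome values over d=0..5: [1, -1, -1, -1, 0, 0]
Σy = -2, Σy² = 4, M = 6
μ = -2/6 = -1/3,  σ² = 4/6 − (-1/3)² = 5/9
Independent increments: Var[X_9] = 9·σ² = 9·(5/9) = 5

5


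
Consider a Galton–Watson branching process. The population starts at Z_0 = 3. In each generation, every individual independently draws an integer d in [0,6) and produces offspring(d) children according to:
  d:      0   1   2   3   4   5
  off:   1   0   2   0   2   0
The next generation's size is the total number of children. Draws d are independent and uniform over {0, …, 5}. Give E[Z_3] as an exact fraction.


125/72

Outcome values over d=0..5: [1, 0, 2, 0, 2, 0]
Σy = 5, Σy² = 9, M = 6
μ = 5/6 = 5/6,  σ² = 9/6 − (5/6)² = 29/36
E[Z_0] = 3
E[Z_1] = 5/6·E[Z_0] = 5/2
E[Z_2] = 5/6·E[Z_1] = 25/12
E[Z_3] = 5/6·E[Z_2] = 125/72


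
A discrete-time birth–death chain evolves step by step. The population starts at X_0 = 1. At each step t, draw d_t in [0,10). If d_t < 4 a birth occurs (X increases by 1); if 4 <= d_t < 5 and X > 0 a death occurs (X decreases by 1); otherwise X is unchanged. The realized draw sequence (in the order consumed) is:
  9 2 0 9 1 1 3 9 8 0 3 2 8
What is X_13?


9

t=0: X=1, d=9 → hold, X_1=1
t=1: X=1, d=2 → birth, X_2=2
t=2: X=2, d=0 → birth, X_3=3
t=3: X=3, d=9 → hold, X_4=3
t=4: X=3, d=1 → birth, X_5=4
t=5: X=4, d=1 → birth, X_6=5
t=6: X=5, d=3 → birth, X_7=6
t=7: X=6, d=9 → hold, X_8=6
t=8: X=6, d=8 → hold, X_9=6
t=9: X=6, d=0 → birth, X_10=7
t=10: X=7, d=3 → birth, X_11=8
t=11: X=8, d=2 → birth, X_12=9
t=12: X=9, d=8 → hold, X_13=9


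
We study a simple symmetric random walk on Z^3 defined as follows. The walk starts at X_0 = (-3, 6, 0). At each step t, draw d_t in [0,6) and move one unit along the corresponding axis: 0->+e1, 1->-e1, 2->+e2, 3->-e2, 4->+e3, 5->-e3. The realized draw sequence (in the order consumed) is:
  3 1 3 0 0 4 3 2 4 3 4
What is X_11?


t=0: X=(-3, 6, 0), d=3 → -e2, X_1=(-3, 5, 0)
t=1: X=(-3, 5, 0), d=1 → -e1, X_2=(-4, 5, 0)
t=2: X=(-4, 5, 0), d=3 → -e2, X_3=(-4, 4, 0)
t=3: X=(-4, 4, 0), d=0 → +e1, X_4=(-3, 4, 0)
t=4: X=(-3, 4, 0), d=0 → +e1, X_5=(-2, 4, 0)
t=5: X=(-2, 4, 0), d=4 → +e3, X_6=(-2, 4, 1)
t=6: X=(-2, 4, 1), d=3 → -e2, X_7=(-2, 3, 1)
t=7: X=(-2, 3, 1), d=2 → +e2, X_8=(-2, 4, 1)
t=8: X=(-2, 4, 1), d=4 → +e3, X_9=(-2, 4, 2)
t=9: X=(-2, 4, 2), d=3 → -e2, X_10=(-2, 3, 2)
t=10: X=(-2, 3, 2), d=4 → +e3, X_11=(-2, 3, 3)

(-2, 3, 3)


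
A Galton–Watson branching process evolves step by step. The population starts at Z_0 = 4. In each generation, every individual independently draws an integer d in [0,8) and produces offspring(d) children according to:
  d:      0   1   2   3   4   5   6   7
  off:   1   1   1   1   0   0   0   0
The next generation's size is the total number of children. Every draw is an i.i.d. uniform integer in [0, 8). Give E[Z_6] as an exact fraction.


1/16

Outcome values over d=0..7: [1, 1, 1, 1, 0, 0, 0, 0]
Σy = 4, Σy² = 4, M = 8
μ = 4/8 = 1/2,  σ² = 4/8 − (1/2)² = 1/4
E[Z_0] = 4
E[Z_1] = 1/2·E[Z_0] = 2
E[Z_2] = 1/2·E[Z_1] = 1
E[Z_3] = 1/2·E[Z_2] = 1/2
E[Z_4] = 1/2·E[Z_3] = 1/4
E[Z_5] = 1/2·E[Z_4] = 1/8
E[Z_6] = 1/2·E[Z_5] = 1/16


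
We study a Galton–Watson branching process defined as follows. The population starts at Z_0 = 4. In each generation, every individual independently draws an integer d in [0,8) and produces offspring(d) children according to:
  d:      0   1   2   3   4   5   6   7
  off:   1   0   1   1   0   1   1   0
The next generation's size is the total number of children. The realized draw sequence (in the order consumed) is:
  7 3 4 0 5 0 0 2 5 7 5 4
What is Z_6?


0

gen 0: Z_0=4, draws=[7, 3, 4, 0], offspring=[0, 1, 0, 1], Z_1=2
gen 1: Z_1=2, draws=[5, 0], offspring=[1, 1], Z_2=2
gen 2: Z_2=2, draws=[0, 2], offspring=[1, 1], Z_3=2
gen 3: Z_3=2, draws=[5, 7], offspring=[1, 0], Z_4=1
gen 4: Z_4=1, draws=[5], offspring=[1], Z_5=1
gen 5: Z_5=1, draws=[4], offspring=[0], Z_6=0


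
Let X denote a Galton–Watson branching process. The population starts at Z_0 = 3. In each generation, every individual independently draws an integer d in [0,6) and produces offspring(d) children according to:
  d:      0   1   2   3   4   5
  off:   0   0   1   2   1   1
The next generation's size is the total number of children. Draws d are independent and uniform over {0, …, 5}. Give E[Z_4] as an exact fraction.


625/432

Outcome values over d=0..5: [0, 0, 1, 2, 1, 1]
Σy = 5, Σy² = 7, M = 6
μ = 5/6 = 5/6,  σ² = 7/6 − (5/6)² = 17/36
E[Z_0] = 3
E[Z_1] = 5/6·E[Z_0] = 5/2
E[Z_2] = 5/6·E[Z_1] = 25/12
E[Z_3] = 5/6·E[Z_2] = 125/72
E[Z_4] = 5/6·E[Z_3] = 625/432


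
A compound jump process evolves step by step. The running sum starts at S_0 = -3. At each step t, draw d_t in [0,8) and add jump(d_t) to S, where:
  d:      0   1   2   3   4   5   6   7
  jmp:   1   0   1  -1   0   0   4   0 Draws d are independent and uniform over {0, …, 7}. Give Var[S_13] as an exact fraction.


Outcome values over d=0..7: [1, 0, 1, -1, 0, 0, 4, 0]
Σy = 5, Σy² = 19, M = 8
μ = 5/8 = 5/8,  σ² = 19/8 − (5/8)² = 127/64
Independent increments: Var[S_13] = 13·σ² = 13·(127/64) = 1651/64

1651/64


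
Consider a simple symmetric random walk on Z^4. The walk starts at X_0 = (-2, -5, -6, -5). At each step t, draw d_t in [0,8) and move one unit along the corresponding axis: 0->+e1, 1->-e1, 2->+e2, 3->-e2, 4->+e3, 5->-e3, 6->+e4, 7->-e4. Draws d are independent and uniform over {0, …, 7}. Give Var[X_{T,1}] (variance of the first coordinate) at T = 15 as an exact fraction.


15/4

Outcome values over d=0..7: [1, -1, 0, 0, 0, 0, 0, 0]
Σy = 0, Σy² = 2, M = 8
μ = 0/8 = 0,  σ² = 2/8 − (0)² = 1/4
Independent increments: Var[X_15] = 15·σ² = 15·(1/4) = 15/4


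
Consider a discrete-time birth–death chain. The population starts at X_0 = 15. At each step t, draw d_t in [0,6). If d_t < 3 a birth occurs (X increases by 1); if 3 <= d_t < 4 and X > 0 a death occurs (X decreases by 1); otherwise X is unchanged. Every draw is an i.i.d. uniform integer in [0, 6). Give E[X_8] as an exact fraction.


53/3

X can drop by at most 1 per step and X_0 = 15 > T = 8, so X_t >= 15 − t >= 7 > 0 for every t <= 8: the floor at 0 (the 'and X > 0' condition) never binds. Hence X_8 = X_0 + Σ_{t<8} Y_t with i.i.d. increments Y_t = y(d_t) ∈ {+1, −1, 0}.
Outcome values over d=0..5: [1, 1, 1, -1, 0, 0]
Σy = 2, Σy² = 4, M = 6
μ = 2/6 = 1/3,  σ² = 4/6 − (1/3)² = 5/9
E[X_8] = 15 + 8·(1/3) = 53/3


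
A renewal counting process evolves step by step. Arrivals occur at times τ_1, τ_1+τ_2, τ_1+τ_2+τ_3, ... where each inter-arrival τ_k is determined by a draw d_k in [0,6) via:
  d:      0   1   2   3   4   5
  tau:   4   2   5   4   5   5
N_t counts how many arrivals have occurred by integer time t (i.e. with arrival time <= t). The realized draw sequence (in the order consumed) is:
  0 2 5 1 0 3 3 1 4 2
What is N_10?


draw d_1=0: τ_1=4, arrival time A_1=4
draw d_2=2: τ_2=5, arrival time A_2=9
draw d_3=5: τ_3=5, arrival time A_3=14
draw d_4=1: τ_4=2, arrival time A_4=16
draw d_5=0: τ_5=4, arrival time A_5=20
draw d_6=3: τ_6=4, arrival time A_6=24
draw d_7=3: τ_7=4, arrival time A_7=28
draw d_8=1: τ_8=2, arrival time A_8=30
draw d_9=4: τ_9=5, arrival time A_9=35
draw d_10=2: τ_10=5, arrival time A_10=40
N_t over t=0..10: 0:0 1:0 2:0 3:0 4:1 5:1 6:1 7:1 8:1 9:2 10:2

2


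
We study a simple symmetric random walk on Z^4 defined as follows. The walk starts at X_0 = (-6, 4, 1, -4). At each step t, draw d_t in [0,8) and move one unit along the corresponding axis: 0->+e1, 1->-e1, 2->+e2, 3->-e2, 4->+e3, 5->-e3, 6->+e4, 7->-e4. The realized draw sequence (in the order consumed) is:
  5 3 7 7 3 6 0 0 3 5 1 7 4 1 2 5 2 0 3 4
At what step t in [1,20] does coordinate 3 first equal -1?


t=0: X=(-6, 4, 1, -4), d=5 → -e3, X_1=(-6, 4, 0, -4)
t=1: X=(-6, 4, 0, -4), d=3 → -e2, X_2=(-6, 3, 0, -4)
t=2: X=(-6, 3, 0, -4), d=7 → -e4, X_3=(-6, 3, 0, -5)
t=3: X=(-6, 3, 0, -5), d=7 → -e4, X_4=(-6, 3, 0, -6)
t=4: X=(-6, 3, 0, -6), d=3 → -e2, X_5=(-6, 2, 0, -6)
t=5: X=(-6, 2, 0, -6), d=6 → +e4, X_6=(-6, 2, 0, -5)
t=6: X=(-6, 2, 0, -5), d=0 → +e1, X_7=(-5, 2, 0, -5)
t=7: X=(-5, 2, 0, -5), d=0 → +e1, X_8=(-4, 2, 0, -5)
t=8: X=(-4, 2, 0, -5), d=3 → -e2, X_9=(-4, 1, 0, -5)
t=9: X=(-4, 1, 0, -5), d=5 → -e3, X_10=(-4, 1, -1, -5)
t=10: X=(-4, 1, -1, -5), d=1 → -e1, X_11=(-5, 1, -1, -5)
t=11: X=(-5, 1, -1, -5), d=7 → -e4, X_12=(-5, 1, -1, -6)
t=12: X=(-5, 1, -1, -6), d=4 → +e3, X_13=(-5, 1, 0, -6)
t=13: X=(-5, 1, 0, -6), d=1 → -e1, X_14=(-6, 1, 0, -6)
t=14: X=(-6, 1, 0, -6), d=2 → +e2, X_15=(-6, 2, 0, -6)
t=15: X=(-6, 2, 0, -6), d=5 → -e3, X_16=(-6, 2, -1, -6)
t=16: X=(-6, 2, -1, -6), d=2 → +e2, X_17=(-6, 3, -1, -6)
t=17: X=(-6, 3, -1, -6), d=0 → +e1, X_18=(-5, 3, -1, -6)
t=18: X=(-5, 3, -1, -6), d=3 → -e2, X_19=(-5, 2, -1, -6)
t=19: X=(-5, 2, -1, -6), d=4 → +e3, X_20=(-5, 2, 0, -6)

10


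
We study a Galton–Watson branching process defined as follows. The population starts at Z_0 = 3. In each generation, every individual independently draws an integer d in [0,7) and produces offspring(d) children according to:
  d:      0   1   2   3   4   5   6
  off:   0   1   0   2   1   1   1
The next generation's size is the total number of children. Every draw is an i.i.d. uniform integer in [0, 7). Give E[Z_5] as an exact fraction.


23328/16807

Outcome values over d=0..6: [0, 1, 0, 2, 1, 1, 1]
Σy = 6, Σy² = 8, M = 7
μ = 6/7 = 6/7,  σ² = 8/7 − (6/7)² = 20/49
E[Z_0] = 3
E[Z_1] = 6/7·E[Z_0] = 18/7
E[Z_2] = 6/7·E[Z_1] = 108/49
E[Z_3] = 6/7·E[Z_2] = 648/343
E[Z_4] = 6/7·E[Z_3] = 3888/2401
E[Z_5] = 6/7·E[Z_4] = 23328/16807


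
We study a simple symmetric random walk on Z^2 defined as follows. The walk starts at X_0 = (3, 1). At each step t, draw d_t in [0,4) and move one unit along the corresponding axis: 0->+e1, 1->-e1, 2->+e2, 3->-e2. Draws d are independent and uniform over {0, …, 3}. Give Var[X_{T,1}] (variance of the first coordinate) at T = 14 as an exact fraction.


Outcome values over d=0..3: [1, -1, 0, 0]
Σy = 0, Σy² = 2, M = 4
μ = 0/4 = 0,  σ² = 2/4 − (0)² = 1/2
Independent increments: Var[X_14] = 14·σ² = 14·(1/2) = 7

7


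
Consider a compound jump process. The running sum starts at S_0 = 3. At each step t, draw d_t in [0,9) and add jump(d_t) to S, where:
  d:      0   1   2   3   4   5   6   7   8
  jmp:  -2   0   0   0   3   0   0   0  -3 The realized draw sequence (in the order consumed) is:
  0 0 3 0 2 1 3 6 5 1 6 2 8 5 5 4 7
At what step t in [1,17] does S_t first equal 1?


t=0: S=3, d=0, jump=-2, S_1=1
t=1: S=1, d=0, jump=-2, S_2=-1
t=2: S=-1, d=3, jump=0, S_3=-1
t=3: S=-1, d=0, jump=-2, S_4=-3
t=4: S=-3, d=2, jump=0, S_5=-3
t=5: S=-3, d=1, jump=0, S_6=-3
t=6: S=-3, d=3, jump=0, S_7=-3
t=7: S=-3, d=6, jump=0, S_8=-3
t=8: S=-3, d=5, jump=0, S_9=-3
t=9: S=-3, d=1, jump=0, S_10=-3
t=10: S=-3, d=6, jump=0, S_11=-3
t=11: S=-3, d=2, jump=0, S_12=-3
t=12: S=-3, d=8, jump=-3, S_13=-6
t=13: S=-6, d=5, jump=0, S_14=-6
t=14: S=-6, d=5, jump=0, S_15=-6
t=15: S=-6, d=4, jump=3, S_16=-3
t=16: S=-3, d=7, jump=0, S_17=-3

1


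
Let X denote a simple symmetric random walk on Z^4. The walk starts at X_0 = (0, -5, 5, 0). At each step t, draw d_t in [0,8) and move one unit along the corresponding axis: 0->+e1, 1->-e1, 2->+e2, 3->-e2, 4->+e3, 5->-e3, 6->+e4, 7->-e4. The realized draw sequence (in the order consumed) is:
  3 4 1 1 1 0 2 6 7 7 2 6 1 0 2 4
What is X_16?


t=0: X=(0, -5, 5, 0), d=3 → -e2, X_1=(0, -6, 5, 0)
t=1: X=(0, -6, 5, 0), d=4 → +e3, X_2=(0, -6, 6, 0)
t=2: X=(0, -6, 6, 0), d=1 → -e1, X_3=(-1, -6, 6, 0)
t=3: X=(-1, -6, 6, 0), d=1 → -e1, X_4=(-2, -6, 6, 0)
t=4: X=(-2, -6, 6, 0), d=1 → -e1, X_5=(-3, -6, 6, 0)
t=5: X=(-3, -6, 6, 0), d=0 → +e1, X_6=(-2, -6, 6, 0)
t=6: X=(-2, -6, 6, 0), d=2 → +e2, X_7=(-2, -5, 6, 0)
t=7: X=(-2, -5, 6, 0), d=6 → +e4, X_8=(-2, -5, 6, 1)
t=8: X=(-2, -5, 6, 1), d=7 → -e4, X_9=(-2, -5, 6, 0)
t=9: X=(-2, -5, 6, 0), d=7 → -e4, X_10=(-2, -5, 6, -1)
t=10: X=(-2, -5, 6, -1), d=2 → +e2, X_11=(-2, -4, 6, -1)
t=11: X=(-2, -4, 6, -1), d=6 → +e4, X_12=(-2, -4, 6, 0)
t=12: X=(-2, -4, 6, 0), d=1 → -e1, X_13=(-3, -4, 6, 0)
t=13: X=(-3, -4, 6, 0), d=0 → +e1, X_14=(-2, -4, 6, 0)
t=14: X=(-2, -4, 6, 0), d=2 → +e2, X_15=(-2, -3, 6, 0)
t=15: X=(-2, -3, 6, 0), d=4 → +e3, X_16=(-2, -3, 7, 0)

(-2, -3, 7, 0)


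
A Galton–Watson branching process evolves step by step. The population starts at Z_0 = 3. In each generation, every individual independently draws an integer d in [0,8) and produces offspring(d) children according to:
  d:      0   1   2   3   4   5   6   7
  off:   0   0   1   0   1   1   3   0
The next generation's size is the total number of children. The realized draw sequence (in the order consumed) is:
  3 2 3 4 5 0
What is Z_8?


0

gen 0: Z_0=3, draws=[3, 2, 3], offspring=[0, 1, 0], Z_1=1
gen 1: Z_1=1, draws=[4], offspring=[1], Z_2=1
gen 2: Z_2=1, draws=[5], offspring=[1], Z_3=1
gen 3: Z_3=1, draws=[0], offspring=[0], Z_4=0
gen 4: Z_4=0, draws=[], offspring=[], Z_5=0
gen 5: Z_5=0, draws=[], offspring=[], Z_6=0
gen 6: Z_6=0, draws=[], offspring=[], Z_7=0
gen 7: Z_7=0, draws=[], offspring=[], Z_8=0


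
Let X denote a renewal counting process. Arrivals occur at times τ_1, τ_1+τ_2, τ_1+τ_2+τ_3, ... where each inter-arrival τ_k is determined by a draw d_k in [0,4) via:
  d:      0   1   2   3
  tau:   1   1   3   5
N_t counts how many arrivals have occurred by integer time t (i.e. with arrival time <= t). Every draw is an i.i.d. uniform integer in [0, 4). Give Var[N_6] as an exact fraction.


4911/4096

Inter-arrival values over d=0..3: [1, 1, 3, 5]
Each d has probability 1/4, so the pmf of τ is: f(1) = 1/2, f(3) = 1/4, f(5) = 1/4
Let p_n(j) = P(N_n = j), with p_0 = [1]. Condition on τ_1: p_n(0) = P(τ > n), and for j >= 1, p_n(j) = Σ_{k<=n} f(k)·p_{n−k}(j−1)
p_1 = [1/2, 1/2]  (j = 0..1)
p_2 = [1/2, 1/4, 1/4]  (j = 0..2)
p_3 = [1/4, 1/2, 1/8, 1/8]  (j = 0..3)
p_4 = [1/4, 1/4, 3/8, 1/16, 1/16]  (j = 0..4)
p_5 = [0, 1/2, 3/16, 1/4, 1/32, 1/32]  (j = 0..5)
p_6 = [0, 3/16, 1/2, 1/8, 5/32, 1/64, 1/64]  (j = 0..6)
E[N_6] = Σ j·p_6(j) = 151/64;  E[N_6²] = Σ j²·p_6(j) = 433/64
Var[N_6] = 433/64 − (151/64)² = 4911/4096


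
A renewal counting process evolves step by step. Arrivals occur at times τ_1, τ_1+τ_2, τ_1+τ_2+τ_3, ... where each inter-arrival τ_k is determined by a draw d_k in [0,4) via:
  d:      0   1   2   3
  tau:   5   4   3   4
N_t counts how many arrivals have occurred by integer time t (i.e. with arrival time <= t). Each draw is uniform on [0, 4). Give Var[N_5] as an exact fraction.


Inter-arrival values over d=0..3: [5, 4, 3, 4]
Each d has probability 1/4, so the pmf of τ is: f(3) = 1/4, f(4) = 1/2, f(5) = 1/4
Let p_n(j) = P(N_n = j), with p_0 = [1]. Condition on τ_1: p_n(0) = P(τ > n), and for j >= 1, p_n(j) = Σ_{k<=n} f(k)·p_{n−k}(j−1)
p_1 = [1]  (j = 0)
p_2 = [1]  (j = 0)
p_3 = [3/4, 1/4]  (j = 0..1)
p_4 = [1/4, 3/4]  (j = 0..1)
p_5 = [0, 1]  (j = 0..1)
E[N_5] = Σ j·p_5(j) = 1;  E[N_5²] = Σ j²·p_5(j) = 1
Var[N_5] = 1 − (1)² = 0

0


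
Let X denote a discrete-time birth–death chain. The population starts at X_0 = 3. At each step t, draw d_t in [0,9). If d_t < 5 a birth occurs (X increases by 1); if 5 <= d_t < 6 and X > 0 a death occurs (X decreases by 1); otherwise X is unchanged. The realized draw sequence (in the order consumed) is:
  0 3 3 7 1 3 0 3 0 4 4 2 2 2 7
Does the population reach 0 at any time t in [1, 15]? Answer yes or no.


t=0: X=3, d=0 → birth, X_1=4
t=1: X=4, d=3 → birth, X_2=5
t=2: X=5, d=3 → birth, X_3=6
t=3: X=6, d=7 → hold, X_4=6
t=4: X=6, d=1 → birth, X_5=7
t=5: X=7, d=3 → birth, X_6=8
t=6: X=8, d=0 → birth, X_7=9
t=7: X=9, d=3 → birth, X_8=10
t=8: X=10, d=0 → birth, X_9=11
t=9: X=11, d=4 → birth, X_10=12
t=10: X=12, d=4 → birth, X_11=13
t=11: X=13, d=2 → birth, X_12=14
t=12: X=14, d=2 → birth, X_13=15
t=13: X=15, d=2 → birth, X_14=16
t=14: X=16, d=7 → hold, X_15=16

no


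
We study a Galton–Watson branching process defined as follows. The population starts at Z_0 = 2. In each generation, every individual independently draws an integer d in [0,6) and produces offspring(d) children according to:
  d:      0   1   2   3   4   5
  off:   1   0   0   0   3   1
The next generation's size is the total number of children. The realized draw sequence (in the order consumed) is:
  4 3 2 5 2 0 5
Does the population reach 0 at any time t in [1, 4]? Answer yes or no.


no

gen 0: Z_0=2, draws=[4, 3], offspring=[3, 0], Z_1=3
gen 1: Z_1=3, draws=[2, 5, 2], offspring=[0, 1, 0], Z_2=1
gen 2: Z_2=1, draws=[0], offspring=[1], Z_3=1
gen 3: Z_3=1, draws=[5], offspring=[1], Z_4=1


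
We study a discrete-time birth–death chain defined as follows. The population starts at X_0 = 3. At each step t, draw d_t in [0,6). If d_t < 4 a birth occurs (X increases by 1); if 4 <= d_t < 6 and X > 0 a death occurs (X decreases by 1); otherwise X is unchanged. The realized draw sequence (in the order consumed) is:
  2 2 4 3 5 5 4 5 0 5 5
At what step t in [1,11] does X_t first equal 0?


t=0: X=3, d=2 → birth, X_1=4
t=1: X=4, d=2 → birth, X_2=5
t=2: X=5, d=4 → death, X_3=4
t=3: X=4, d=3 → birth, X_4=5
t=4: X=5, d=5 → death, X_5=4
t=5: X=4, d=5 → death, X_6=3
t=6: X=3, d=4 → death, X_7=2
t=7: X=2, d=5 → death, X_8=1
t=8: X=1, d=0 → birth, X_9=2
t=9: X=2, d=5 → death, X_10=1
t=10: X=1, d=5 → death, X_11=0

11


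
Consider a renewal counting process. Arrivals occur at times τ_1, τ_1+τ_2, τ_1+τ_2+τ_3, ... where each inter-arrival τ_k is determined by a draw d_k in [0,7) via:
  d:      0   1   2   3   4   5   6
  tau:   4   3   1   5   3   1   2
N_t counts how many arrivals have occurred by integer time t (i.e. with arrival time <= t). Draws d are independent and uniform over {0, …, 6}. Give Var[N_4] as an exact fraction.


3606760/5764801

Inter-arrival values over d=0..6: [4, 3, 1, 5, 3, 1, 2]
Each d has probability 1/7, so the pmf of τ is: f(1) = 2/7, f(2) = 1/7, f(3) = 2/7, f(4) = 1/7, f(5) = 1/7
Let p_n(j) = P(N_n = j), with p_0 = [1]. Condition on τ_1: p_n(0) = P(τ > n), and for j >= 1, p_n(j) = Σ_{k<=n} f(k)·p_{n−k}(j−1)
p_1 = [5/7, 2/7]  (j = 0..1)
p_2 = [4/7, 17/49, 4/49]  (j = 0..2)
p_3 = [2/7, 27/49, 48/343, 8/343]  (j = 0..3)
p_4 = [1/7, 25/49, 99/343, 124/2401, 16/2401]  (j = 0..4)
E[N_4] = Σ j·p_4(j) = 3047/2401;  E[N_4²] = Σ j²·p_4(j) = 767/343
Var[N_4] = 767/343 − (3047/2401)² = 3606760/5764801


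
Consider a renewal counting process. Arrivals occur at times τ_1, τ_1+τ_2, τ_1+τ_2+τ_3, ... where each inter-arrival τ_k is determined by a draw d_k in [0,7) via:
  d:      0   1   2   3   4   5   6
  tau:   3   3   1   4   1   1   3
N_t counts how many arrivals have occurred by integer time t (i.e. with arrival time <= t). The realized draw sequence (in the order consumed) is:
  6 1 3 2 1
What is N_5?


draw d_1=6: τ_1=3, arrival time A_1=3
draw d_2=1: τ_2=3, arrival time A_2=6
draw d_3=3: τ_3=4, arrival time A_3=10
draw d_4=2: τ_4=1, arrival time A_4=11
draw d_5=1: τ_5=3, arrival time A_5=14
N_t over t=0..5: 0:0 1:0 2:0 3:1 4:1 5:1

1


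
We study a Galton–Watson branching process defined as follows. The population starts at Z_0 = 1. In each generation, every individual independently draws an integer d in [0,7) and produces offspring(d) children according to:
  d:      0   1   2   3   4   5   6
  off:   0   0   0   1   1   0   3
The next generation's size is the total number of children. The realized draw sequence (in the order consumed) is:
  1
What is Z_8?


0

gen 0: Z_0=1, draws=[1], offspring=[0], Z_1=0
gen 1: Z_1=0, draws=[], offspring=[], Z_2=0
gen 2: Z_2=0, draws=[], offspring=[], Z_3=0
gen 3: Z_3=0, draws=[], offspring=[], Z_4=0
gen 4: Z_4=0, draws=[], offspring=[], Z_5=0
gen 5: Z_5=0, draws=[], offspring=[], Z_6=0
gen 6: Z_6=0, draws=[], offspring=[], Z_7=0
gen 7: Z_7=0, draws=[], offspring=[], Z_8=0
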